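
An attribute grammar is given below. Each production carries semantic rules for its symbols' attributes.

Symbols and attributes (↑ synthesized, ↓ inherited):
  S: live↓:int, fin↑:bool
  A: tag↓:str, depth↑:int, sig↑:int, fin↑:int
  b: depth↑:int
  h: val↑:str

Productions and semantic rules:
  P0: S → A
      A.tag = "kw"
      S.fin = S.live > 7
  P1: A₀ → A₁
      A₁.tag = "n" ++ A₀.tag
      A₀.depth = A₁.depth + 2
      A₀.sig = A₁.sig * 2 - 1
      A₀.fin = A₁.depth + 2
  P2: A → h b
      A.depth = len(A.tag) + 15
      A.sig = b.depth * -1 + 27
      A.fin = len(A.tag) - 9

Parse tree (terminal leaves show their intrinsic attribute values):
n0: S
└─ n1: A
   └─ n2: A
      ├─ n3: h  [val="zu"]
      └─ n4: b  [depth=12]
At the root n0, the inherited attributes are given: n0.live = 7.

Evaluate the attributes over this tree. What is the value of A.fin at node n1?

20

1. n0.live = 7  [given at root]
2. n1.tag = "kw"  ["kw"]
3. n2.tag = "nkw"  ["n" ++ A₀.tag]
4. n3.val = "zu"  [terminal]
5. n4.depth = 12  [terminal]
6. n2.depth = 18  [len(A.tag) + 15]
7. n2.sig = 15  [b.depth * -1 + 27]
8. n2.fin = -6  [len(A.tag) - 9]
9. n1.depth = 20  [A₁.depth + 2]
10. n1.sig = 29  [A₁.sig * 2 - 1]
11. n1.fin = 20  [A₁.depth + 2]
12. n0.fin = false  [S.live > 7]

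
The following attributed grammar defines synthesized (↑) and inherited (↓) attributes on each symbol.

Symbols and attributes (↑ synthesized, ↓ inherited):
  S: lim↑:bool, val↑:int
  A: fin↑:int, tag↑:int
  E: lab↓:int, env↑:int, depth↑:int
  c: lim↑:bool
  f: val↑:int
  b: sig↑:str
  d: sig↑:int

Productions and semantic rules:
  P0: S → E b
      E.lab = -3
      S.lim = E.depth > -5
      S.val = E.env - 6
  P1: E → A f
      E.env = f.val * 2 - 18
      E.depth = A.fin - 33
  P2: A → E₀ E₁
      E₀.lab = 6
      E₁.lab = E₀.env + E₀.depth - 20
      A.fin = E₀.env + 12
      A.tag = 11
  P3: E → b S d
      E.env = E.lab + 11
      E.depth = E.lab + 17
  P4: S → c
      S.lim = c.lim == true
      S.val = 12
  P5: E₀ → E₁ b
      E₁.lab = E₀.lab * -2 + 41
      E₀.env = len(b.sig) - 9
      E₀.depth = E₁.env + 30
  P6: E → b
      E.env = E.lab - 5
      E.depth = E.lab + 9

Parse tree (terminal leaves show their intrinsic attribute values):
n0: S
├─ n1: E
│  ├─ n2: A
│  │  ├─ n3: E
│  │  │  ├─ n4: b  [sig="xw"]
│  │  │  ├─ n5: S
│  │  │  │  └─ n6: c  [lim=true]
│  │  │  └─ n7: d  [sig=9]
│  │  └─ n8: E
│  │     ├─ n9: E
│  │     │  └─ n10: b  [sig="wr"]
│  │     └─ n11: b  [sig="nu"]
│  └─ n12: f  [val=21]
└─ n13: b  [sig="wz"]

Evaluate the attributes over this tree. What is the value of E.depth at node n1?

-4

1. n1.lab = -3  [-3]
2. n3.lab = 6  [6]
3. n4.sig = "xw"  [terminal]
4. n6.lim = true  [terminal]
5. n5.lim = true  [c.lim == true]
6. n5.val = 12  [12]
7. n7.sig = 9  [terminal]
8. n3.env = 17  [E.lab + 11]
9. n3.depth = 23  [E.lab + 17]
10. n8.lab = 20  [E₀.env + E₀.depth - 20]
11. n9.lab = 1  [E₀.lab * -2 + 41]
12. n10.sig = "wr"  [terminal]
13. n9.env = -4  [E.lab - 5]
14. n9.depth = 10  [E.lab + 9]
15. n11.sig = "nu"  [terminal]
16. n8.env = -7  [len(b.sig) - 9]
17. n8.depth = 26  [E₁.env + 30]
18. n2.fin = 29  [E₀.env + 12]
19. n2.tag = 11  [11]
20. n12.val = 21  [terminal]
21. n1.env = 24  [f.val * 2 - 18]
22. n1.depth = -4  [A.fin - 33]
23. n13.sig = "wz"  [terminal]
24. n0.lim = true  [E.depth > -5]
25. n0.val = 18  [E.env - 6]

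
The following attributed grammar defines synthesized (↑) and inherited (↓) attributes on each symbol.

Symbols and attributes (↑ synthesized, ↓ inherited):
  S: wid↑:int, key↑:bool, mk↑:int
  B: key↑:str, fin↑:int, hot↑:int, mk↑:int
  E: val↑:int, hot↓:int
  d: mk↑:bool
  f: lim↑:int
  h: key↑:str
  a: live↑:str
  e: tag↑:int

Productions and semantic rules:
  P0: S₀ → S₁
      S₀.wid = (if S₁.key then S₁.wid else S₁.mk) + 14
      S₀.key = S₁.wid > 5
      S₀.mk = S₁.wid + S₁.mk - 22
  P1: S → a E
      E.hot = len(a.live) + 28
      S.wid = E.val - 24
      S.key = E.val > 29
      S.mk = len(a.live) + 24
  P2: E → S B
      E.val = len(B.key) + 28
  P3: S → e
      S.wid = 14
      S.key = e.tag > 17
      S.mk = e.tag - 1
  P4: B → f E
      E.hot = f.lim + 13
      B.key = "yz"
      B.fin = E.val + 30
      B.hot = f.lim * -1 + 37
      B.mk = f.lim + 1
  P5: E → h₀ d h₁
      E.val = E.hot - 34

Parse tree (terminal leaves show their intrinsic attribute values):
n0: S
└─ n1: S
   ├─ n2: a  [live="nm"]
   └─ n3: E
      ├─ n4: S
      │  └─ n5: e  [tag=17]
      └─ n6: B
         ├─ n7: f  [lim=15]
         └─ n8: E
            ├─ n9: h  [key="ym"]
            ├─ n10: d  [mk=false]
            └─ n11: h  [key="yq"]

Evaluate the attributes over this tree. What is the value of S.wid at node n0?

1. n2.live = "nm"  [terminal]
2. n3.hot = 30  [len(a.live) + 28]
3. n5.tag = 17  [terminal]
4. n4.wid = 14  [14]
5. n4.key = false  [e.tag > 17]
6. n4.mk = 16  [e.tag - 1]
7. n7.lim = 15  [terminal]
8. n8.hot = 28  [f.lim + 13]
9. n9.key = "ym"  [terminal]
10. n10.mk = false  [terminal]
11. n11.key = "yq"  [terminal]
12. n8.val = -6  [E.hot - 34]
13. n6.key = "yz"  ["yz"]
14. n6.fin = 24  [E.val + 30]
15. n6.hot = 22  [f.lim * -1 + 37]
16. n6.mk = 16  [f.lim + 1]
17. n3.val = 30  [len(B.key) + 28]
18. n1.wid = 6  [E.val - 24]
19. n1.key = true  [E.val > 29]
20. n1.mk = 26  [len(a.live) + 24]
21. n0.wid = 20  [(if S₁.key then S₁.wid else S₁.mk) + 14]
22. n0.key = true  [S₁.wid > 5]
23. n0.mk = 10  [S₁.wid + S₁.mk - 22]

20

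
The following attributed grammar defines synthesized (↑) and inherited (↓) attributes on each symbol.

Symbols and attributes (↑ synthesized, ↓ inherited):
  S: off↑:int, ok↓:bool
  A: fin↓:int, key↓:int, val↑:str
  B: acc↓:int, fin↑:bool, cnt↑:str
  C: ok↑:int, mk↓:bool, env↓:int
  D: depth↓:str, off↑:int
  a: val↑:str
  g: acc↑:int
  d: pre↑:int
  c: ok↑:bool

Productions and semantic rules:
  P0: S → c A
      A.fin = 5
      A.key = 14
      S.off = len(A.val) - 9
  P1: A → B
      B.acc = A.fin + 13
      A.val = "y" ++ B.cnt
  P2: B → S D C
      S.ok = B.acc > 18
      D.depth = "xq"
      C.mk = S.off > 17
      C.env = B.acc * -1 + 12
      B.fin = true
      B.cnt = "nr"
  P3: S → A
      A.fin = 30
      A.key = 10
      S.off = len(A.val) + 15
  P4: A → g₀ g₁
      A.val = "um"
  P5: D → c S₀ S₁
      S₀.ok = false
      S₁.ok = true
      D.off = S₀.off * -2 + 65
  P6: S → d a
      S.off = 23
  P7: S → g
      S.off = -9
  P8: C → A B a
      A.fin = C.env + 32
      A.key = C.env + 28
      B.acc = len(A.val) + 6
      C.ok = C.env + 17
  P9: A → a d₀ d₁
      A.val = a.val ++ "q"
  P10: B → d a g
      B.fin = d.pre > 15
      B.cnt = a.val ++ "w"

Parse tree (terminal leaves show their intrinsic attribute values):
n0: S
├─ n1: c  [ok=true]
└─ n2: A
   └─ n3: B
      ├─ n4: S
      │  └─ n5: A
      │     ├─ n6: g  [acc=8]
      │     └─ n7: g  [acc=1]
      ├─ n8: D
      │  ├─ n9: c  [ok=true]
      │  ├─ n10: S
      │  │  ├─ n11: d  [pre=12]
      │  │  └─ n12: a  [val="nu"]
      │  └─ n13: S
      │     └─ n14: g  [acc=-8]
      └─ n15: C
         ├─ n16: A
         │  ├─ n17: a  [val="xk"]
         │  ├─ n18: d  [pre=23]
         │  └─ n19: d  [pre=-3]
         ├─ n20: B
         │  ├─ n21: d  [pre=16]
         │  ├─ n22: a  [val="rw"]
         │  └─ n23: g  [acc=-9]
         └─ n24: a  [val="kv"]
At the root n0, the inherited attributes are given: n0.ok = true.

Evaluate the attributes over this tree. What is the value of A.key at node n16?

1. n0.ok = true  [given at root]
2. n1.ok = true  [terminal]
3. n2.fin = 5  [5]
4. n2.key = 14  [14]
5. n3.acc = 18  [A.fin + 13]
6. n4.ok = false  [B.acc > 18]
7. n5.fin = 30  [30]
8. n5.key = 10  [10]
9. n6.acc = 8  [terminal]
10. n7.acc = 1  [terminal]
11. n5.val = "um"  ["um"]
12. n4.off = 17  [len(A.val) + 15]
13. n8.depth = "xq"  ["xq"]
14. n9.ok = true  [terminal]
15. n10.ok = false  [false]
16. n11.pre = 12  [terminal]
17. n12.val = "nu"  [terminal]
18. n10.off = 23  [23]
19. n13.ok = true  [true]
20. n14.acc = -8  [terminal]
21. n13.off = -9  [-9]
22. n8.off = 19  [S₀.off * -2 + 65]
23. n15.mk = false  [S.off > 17]
24. n15.env = -6  [B.acc * -1 + 12]
25. n16.fin = 26  [C.env + 32]
26. n16.key = 22  [C.env + 28]
27. n17.val = "xk"  [terminal]
28. n18.pre = 23  [terminal]
29. n19.pre = -3  [terminal]
30. n16.val = "xkq"  [a.val ++ "q"]
31. n20.acc = 9  [len(A.val) + 6]
32. n21.pre = 16  [terminal]
33. n22.val = "rw"  [terminal]
34. n23.acc = -9  [terminal]
35. n20.fin = true  [d.pre > 15]
36. n20.cnt = "rww"  [a.val ++ "w"]
37. n24.val = "kv"  [terminal]
38. n15.ok = 11  [C.env + 17]
39. n3.fin = true  [true]
40. n3.cnt = "nr"  ["nr"]
41. n2.val = "ynr"  ["y" ++ B.cnt]
42. n0.off = -6  [len(A.val) - 9]

22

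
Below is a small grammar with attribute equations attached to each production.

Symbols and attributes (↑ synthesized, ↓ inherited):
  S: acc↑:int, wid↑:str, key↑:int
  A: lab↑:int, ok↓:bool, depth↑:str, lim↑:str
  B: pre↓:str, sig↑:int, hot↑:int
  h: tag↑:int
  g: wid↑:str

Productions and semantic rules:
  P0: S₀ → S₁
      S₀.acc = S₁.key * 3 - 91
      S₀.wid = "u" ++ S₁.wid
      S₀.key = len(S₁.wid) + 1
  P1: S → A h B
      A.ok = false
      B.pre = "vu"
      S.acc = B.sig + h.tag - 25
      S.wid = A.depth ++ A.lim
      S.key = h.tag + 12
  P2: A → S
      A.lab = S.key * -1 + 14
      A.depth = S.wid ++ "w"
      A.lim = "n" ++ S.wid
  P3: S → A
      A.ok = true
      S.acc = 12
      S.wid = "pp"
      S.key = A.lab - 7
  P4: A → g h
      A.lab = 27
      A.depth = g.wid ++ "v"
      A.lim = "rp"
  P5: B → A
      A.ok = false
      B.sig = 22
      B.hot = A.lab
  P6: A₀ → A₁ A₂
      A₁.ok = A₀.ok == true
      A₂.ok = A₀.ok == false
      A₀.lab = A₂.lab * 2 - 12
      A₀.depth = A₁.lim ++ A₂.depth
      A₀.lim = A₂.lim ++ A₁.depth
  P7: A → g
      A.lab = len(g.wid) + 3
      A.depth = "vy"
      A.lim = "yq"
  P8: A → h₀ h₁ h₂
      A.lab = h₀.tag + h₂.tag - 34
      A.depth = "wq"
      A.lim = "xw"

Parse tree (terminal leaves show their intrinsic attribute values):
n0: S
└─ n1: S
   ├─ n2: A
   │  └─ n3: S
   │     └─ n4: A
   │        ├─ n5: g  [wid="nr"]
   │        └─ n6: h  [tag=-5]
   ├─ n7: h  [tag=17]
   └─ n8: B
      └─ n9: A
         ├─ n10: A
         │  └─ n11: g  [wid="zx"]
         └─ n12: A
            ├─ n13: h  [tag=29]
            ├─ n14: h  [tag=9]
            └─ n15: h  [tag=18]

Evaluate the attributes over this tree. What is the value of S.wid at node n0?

"uppwnpp"

1. n2.ok = false  [false]
2. n4.ok = true  [true]
3. n5.wid = "nr"  [terminal]
4. n6.tag = -5  [terminal]
5. n4.lab = 27  [27]
6. n4.depth = "nrv"  [g.wid ++ "v"]
7. n4.lim = "rp"  ["rp"]
8. n3.acc = 12  [12]
9. n3.wid = "pp"  ["pp"]
10. n3.key = 20  [A.lab - 7]
11. n2.lab = -6  [S.key * -1 + 14]
12. n2.depth = "ppw"  [S.wid ++ "w"]
13. n2.lim = "npp"  ["n" ++ S.wid]
14. n7.tag = 17  [terminal]
15. n8.pre = "vu"  ["vu"]
16. n9.ok = false  [false]
17. n10.ok = false  [A₀.ok == true]
18. n11.wid = "zx"  [terminal]
19. n10.lab = 5  [len(g.wid) + 3]
20. n10.depth = "vy"  ["vy"]
21. n10.lim = "yq"  ["yq"]
22. n12.ok = true  [A₀.ok == false]
23. n13.tag = 29  [terminal]
24. n14.tag = 9  [terminal]
25. n15.tag = 18  [terminal]
26. n12.lab = 13  [h₀.tag + h₂.tag - 34]
27. n12.depth = "wq"  ["wq"]
28. n12.lim = "xw"  ["xw"]
29. n9.lab = 14  [A₂.lab * 2 - 12]
30. n9.depth = "yqwq"  [A₁.lim ++ A₂.depth]
31. n9.lim = "xwvy"  [A₂.lim ++ A₁.depth]
32. n8.sig = 22  [22]
33. n8.hot = 14  [A.lab]
34. n1.acc = 14  [B.sig + h.tag - 25]
35. n1.wid = "ppwnpp"  [A.depth ++ A.lim]
36. n1.key = 29  [h.tag + 12]
37. n0.acc = -4  [S₁.key * 3 - 91]
38. n0.wid = "uppwnpp"  ["u" ++ S₁.wid]
39. n0.key = 7  [len(S₁.wid) + 1]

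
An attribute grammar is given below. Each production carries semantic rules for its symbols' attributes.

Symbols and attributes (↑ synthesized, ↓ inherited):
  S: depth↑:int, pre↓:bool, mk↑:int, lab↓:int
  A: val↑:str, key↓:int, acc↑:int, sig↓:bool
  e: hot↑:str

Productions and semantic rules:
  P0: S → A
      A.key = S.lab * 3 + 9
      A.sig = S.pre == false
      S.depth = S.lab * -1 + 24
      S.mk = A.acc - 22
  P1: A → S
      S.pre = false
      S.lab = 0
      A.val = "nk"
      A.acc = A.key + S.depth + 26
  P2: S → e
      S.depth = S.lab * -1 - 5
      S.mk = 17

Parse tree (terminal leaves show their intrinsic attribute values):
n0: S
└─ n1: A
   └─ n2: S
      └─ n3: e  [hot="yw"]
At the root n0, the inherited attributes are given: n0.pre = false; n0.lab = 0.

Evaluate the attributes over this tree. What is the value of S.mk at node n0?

8

1. n0.pre = false  [given at root]
2. n0.lab = 0  [given at root]
3. n1.key = 9  [S.lab * 3 + 9]
4. n1.sig = true  [S.pre == false]
5. n2.pre = false  [false]
6. n2.lab = 0  [0]
7. n3.hot = "yw"  [terminal]
8. n2.depth = -5  [S.lab * -1 - 5]
9. n2.mk = 17  [17]
10. n1.val = "nk"  ["nk"]
11. n1.acc = 30  [A.key + S.depth + 26]
12. n0.depth = 24  [S.lab * -1 + 24]
13. n0.mk = 8  [A.acc - 22]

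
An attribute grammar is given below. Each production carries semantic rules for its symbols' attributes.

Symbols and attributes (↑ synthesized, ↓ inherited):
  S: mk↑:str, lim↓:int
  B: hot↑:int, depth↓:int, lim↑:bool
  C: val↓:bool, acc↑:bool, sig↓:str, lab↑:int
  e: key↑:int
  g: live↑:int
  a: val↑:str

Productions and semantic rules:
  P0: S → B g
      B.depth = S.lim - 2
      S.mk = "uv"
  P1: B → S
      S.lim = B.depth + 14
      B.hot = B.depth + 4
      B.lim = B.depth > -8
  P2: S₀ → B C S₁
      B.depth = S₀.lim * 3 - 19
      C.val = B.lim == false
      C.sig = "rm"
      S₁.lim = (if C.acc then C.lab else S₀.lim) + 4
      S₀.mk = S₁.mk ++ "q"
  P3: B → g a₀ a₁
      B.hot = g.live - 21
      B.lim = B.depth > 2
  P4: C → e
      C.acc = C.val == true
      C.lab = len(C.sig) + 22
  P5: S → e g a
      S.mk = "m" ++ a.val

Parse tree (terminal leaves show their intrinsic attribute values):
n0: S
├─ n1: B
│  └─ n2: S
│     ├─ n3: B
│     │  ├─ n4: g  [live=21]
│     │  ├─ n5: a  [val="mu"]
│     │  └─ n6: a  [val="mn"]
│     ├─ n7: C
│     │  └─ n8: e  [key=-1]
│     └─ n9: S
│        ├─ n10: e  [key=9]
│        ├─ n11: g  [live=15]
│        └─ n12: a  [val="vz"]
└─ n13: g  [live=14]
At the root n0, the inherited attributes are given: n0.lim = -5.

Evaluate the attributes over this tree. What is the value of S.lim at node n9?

1. n0.lim = -5  [given at root]
2. n1.depth = -7  [S.lim - 2]
3. n2.lim = 7  [B.depth + 14]
4. n3.depth = 2  [S₀.lim * 3 - 19]
5. n4.live = 21  [terminal]
6. n5.val = "mu"  [terminal]
7. n6.val = "mn"  [terminal]
8. n3.hot = 0  [g.live - 21]
9. n3.lim = false  [B.depth > 2]
10. n7.val = true  [B.lim == false]
11. n7.sig = "rm"  ["rm"]
12. n8.key = -1  [terminal]
13. n7.acc = true  [C.val == true]
14. n7.lab = 24  [len(C.sig) + 22]
15. n9.lim = 28  [(if C.acc then C.lab else S₀.lim) + 4]
16. n10.key = 9  [terminal]
17. n11.live = 15  [terminal]
18. n12.val = "vz"  [terminal]
19. n9.mk = "mvz"  ["m" ++ a.val]
20. n2.mk = "mvzq"  [S₁.mk ++ "q"]
21. n1.hot = -3  [B.depth + 4]
22. n1.lim = true  [B.depth > -8]
23. n13.live = 14  [terminal]
24. n0.mk = "uv"  ["uv"]

28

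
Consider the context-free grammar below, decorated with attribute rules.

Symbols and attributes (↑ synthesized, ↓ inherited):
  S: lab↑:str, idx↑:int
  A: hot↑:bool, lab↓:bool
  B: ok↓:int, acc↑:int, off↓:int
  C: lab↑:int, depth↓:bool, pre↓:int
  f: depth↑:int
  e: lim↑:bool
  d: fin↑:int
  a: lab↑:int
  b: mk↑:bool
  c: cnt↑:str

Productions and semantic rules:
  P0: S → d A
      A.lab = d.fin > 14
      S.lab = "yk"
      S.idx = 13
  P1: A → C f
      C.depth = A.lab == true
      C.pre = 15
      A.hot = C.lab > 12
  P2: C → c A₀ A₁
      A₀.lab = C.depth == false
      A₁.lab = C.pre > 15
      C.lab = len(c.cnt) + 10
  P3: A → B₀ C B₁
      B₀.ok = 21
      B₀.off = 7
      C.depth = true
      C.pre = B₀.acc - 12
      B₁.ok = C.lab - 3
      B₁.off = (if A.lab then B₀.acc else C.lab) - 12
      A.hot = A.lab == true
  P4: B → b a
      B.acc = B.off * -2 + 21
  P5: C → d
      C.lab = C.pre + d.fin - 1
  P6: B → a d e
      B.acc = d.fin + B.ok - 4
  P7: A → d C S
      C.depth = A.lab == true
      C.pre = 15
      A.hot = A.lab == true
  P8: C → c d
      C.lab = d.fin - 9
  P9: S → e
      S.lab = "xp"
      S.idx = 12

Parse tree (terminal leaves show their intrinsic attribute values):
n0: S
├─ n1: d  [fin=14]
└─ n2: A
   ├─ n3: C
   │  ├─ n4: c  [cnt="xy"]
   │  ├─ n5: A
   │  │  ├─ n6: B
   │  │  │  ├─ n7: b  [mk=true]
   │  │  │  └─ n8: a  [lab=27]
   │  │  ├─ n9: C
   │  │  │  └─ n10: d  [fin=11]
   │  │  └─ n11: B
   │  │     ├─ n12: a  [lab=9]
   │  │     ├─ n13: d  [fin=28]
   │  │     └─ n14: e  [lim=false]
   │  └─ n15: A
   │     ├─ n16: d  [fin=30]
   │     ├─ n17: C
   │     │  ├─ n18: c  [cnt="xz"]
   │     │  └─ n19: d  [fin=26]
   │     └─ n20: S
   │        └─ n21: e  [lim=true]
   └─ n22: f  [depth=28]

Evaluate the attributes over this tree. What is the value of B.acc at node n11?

26

1. n1.fin = 14  [terminal]
2. n2.lab = false  [d.fin > 14]
3. n3.depth = false  [A.lab == true]
4. n3.pre = 15  [15]
5. n4.cnt = "xy"  [terminal]
6. n5.lab = true  [C.depth == false]
7. n6.ok = 21  [21]
8. n6.off = 7  [7]
9. n7.mk = true  [terminal]
10. n8.lab = 27  [terminal]
11. n6.acc = 7  [B.off * -2 + 21]
12. n9.depth = true  [true]
13. n9.pre = -5  [B₀.acc - 12]
14. n10.fin = 11  [terminal]
15. n9.lab = 5  [C.pre + d.fin - 1]
16. n11.ok = 2  [C.lab - 3]
17. n11.off = -5  [(if A.lab then B₀.acc else C.lab) - 12]
18. n12.lab = 9  [terminal]
19. n13.fin = 28  [terminal]
20. n14.lim = false  [terminal]
21. n11.acc = 26  [d.fin + B.ok - 4]
22. n5.hot = true  [A.lab == true]
23. n15.lab = false  [C.pre > 15]
24. n16.fin = 30  [terminal]
25. n17.depth = false  [A.lab == true]
26. n17.pre = 15  [15]
27. n18.cnt = "xz"  [terminal]
28. n19.fin = 26  [terminal]
29. n17.lab = 17  [d.fin - 9]
30. n21.lim = true  [terminal]
31. n20.lab = "xp"  ["xp"]
32. n20.idx = 12  [12]
33. n15.hot = false  [A.lab == true]
34. n3.lab = 12  [len(c.cnt) + 10]
35. n22.depth = 28  [terminal]
36. n2.hot = false  [C.lab > 12]
37. n0.lab = "yk"  ["yk"]
38. n0.idx = 13  [13]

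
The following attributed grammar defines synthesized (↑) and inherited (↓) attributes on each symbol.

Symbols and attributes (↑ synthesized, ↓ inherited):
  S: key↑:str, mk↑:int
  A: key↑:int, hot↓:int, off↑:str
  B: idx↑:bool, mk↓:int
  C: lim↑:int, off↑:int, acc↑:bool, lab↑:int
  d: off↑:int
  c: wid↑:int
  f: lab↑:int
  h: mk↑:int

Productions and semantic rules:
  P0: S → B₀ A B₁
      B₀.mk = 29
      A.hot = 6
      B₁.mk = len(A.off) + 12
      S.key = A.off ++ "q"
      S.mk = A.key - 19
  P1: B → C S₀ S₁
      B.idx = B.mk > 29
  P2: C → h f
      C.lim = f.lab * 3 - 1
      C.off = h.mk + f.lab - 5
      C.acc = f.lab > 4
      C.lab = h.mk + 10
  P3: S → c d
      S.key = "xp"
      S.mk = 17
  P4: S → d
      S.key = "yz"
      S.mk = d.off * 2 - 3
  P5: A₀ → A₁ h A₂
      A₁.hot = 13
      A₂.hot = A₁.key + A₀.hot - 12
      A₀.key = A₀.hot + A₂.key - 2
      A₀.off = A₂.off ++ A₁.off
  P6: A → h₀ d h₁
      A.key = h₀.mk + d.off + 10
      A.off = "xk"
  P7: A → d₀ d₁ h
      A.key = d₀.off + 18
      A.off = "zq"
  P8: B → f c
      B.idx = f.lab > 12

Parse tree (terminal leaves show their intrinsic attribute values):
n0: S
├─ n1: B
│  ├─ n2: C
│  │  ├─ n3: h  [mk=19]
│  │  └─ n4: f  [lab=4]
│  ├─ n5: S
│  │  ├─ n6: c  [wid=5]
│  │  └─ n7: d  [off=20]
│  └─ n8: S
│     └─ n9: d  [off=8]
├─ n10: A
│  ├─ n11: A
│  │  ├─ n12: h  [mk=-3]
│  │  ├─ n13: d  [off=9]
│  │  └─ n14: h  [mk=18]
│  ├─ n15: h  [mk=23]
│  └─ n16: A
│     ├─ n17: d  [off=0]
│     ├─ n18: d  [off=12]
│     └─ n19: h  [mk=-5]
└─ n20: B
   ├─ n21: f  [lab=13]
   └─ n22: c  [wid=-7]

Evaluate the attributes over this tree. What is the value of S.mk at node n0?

3

1. n1.mk = 29  [29]
2. n3.mk = 19  [terminal]
3. n4.lab = 4  [terminal]
4. n2.lim = 11  [f.lab * 3 - 1]
5. n2.off = 18  [h.mk + f.lab - 5]
6. n2.acc = false  [f.lab > 4]
7. n2.lab = 29  [h.mk + 10]
8. n6.wid = 5  [terminal]
9. n7.off = 20  [terminal]
10. n5.key = "xp"  ["xp"]
11. n5.mk = 17  [17]
12. n9.off = 8  [terminal]
13. n8.key = "yz"  ["yz"]
14. n8.mk = 13  [d.off * 2 - 3]
15. n1.idx = false  [B.mk > 29]
16. n10.hot = 6  [6]
17. n11.hot = 13  [13]
18. n12.mk = -3  [terminal]
19. n13.off = 9  [terminal]
20. n14.mk = 18  [terminal]
21. n11.key = 16  [h₀.mk + d.off + 10]
22. n11.off = "xk"  ["xk"]
23. n15.mk = 23  [terminal]
24. n16.hot = 10  [A₁.key + A₀.hot - 12]
25. n17.off = 0  [terminal]
26. n18.off = 12  [terminal]
27. n19.mk = -5  [terminal]
28. n16.key = 18  [d₀.off + 18]
29. n16.off = "zq"  ["zq"]
30. n10.key = 22  [A₀.hot + A₂.key - 2]
31. n10.off = "zqxk"  [A₂.off ++ A₁.off]
32. n20.mk = 16  [len(A.off) + 12]
33. n21.lab = 13  [terminal]
34. n22.wid = -7  [terminal]
35. n20.idx = true  [f.lab > 12]
36. n0.key = "zqxkq"  [A.off ++ "q"]
37. n0.mk = 3  [A.key - 19]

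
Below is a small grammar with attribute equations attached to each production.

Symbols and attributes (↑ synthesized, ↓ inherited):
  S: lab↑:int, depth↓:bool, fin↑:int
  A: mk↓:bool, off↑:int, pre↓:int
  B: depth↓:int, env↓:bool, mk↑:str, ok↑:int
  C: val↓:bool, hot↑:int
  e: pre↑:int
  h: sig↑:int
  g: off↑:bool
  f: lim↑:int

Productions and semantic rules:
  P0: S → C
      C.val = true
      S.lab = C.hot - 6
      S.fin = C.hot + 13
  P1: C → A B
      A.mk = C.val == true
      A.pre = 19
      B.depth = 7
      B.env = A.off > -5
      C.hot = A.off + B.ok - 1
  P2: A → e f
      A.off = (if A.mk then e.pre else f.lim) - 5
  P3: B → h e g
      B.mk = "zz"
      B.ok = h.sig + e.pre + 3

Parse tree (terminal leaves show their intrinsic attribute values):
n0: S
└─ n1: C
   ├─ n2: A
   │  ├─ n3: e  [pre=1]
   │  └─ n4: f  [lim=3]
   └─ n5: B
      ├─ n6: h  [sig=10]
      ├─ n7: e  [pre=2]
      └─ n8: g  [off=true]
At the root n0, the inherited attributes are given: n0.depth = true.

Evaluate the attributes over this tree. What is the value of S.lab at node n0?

4

1. n0.depth = true  [given at root]
2. n1.val = true  [true]
3. n2.mk = true  [C.val == true]
4. n2.pre = 19  [19]
5. n3.pre = 1  [terminal]
6. n4.lim = 3  [terminal]
7. n2.off = -4  [(if A.mk then e.pre else f.lim) - 5]
8. n5.depth = 7  [7]
9. n5.env = true  [A.off > -5]
10. n6.sig = 10  [terminal]
11. n7.pre = 2  [terminal]
12. n8.off = true  [terminal]
13. n5.mk = "zz"  ["zz"]
14. n5.ok = 15  [h.sig + e.pre + 3]
15. n1.hot = 10  [A.off + B.ok - 1]
16. n0.lab = 4  [C.hot - 6]
17. n0.fin = 23  [C.hot + 13]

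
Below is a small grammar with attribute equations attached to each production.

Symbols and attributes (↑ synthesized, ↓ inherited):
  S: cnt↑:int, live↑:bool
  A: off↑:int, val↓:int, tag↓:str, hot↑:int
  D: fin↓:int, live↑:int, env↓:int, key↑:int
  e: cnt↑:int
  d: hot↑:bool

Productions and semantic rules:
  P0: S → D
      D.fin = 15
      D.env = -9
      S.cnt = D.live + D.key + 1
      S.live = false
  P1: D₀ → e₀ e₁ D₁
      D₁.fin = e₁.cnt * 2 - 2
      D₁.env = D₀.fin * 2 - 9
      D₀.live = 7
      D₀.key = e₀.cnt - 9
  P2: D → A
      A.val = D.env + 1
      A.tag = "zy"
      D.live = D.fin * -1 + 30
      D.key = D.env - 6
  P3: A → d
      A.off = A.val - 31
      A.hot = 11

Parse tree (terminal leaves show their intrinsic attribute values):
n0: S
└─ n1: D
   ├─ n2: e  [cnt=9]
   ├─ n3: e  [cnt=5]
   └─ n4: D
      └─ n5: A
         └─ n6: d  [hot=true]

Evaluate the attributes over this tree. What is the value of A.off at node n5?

1. n1.fin = 15  [15]
2. n1.env = -9  [-9]
3. n2.cnt = 9  [terminal]
4. n3.cnt = 5  [terminal]
5. n4.fin = 8  [e₁.cnt * 2 - 2]
6. n4.env = 21  [D₀.fin * 2 - 9]
7. n5.val = 22  [D.env + 1]
8. n5.tag = "zy"  ["zy"]
9. n6.hot = true  [terminal]
10. n5.off = -9  [A.val - 31]
11. n5.hot = 11  [11]
12. n4.live = 22  [D.fin * -1 + 30]
13. n4.key = 15  [D.env - 6]
14. n1.live = 7  [7]
15. n1.key = 0  [e₀.cnt - 9]
16. n0.cnt = 8  [D.live + D.key + 1]
17. n0.live = false  [false]

-9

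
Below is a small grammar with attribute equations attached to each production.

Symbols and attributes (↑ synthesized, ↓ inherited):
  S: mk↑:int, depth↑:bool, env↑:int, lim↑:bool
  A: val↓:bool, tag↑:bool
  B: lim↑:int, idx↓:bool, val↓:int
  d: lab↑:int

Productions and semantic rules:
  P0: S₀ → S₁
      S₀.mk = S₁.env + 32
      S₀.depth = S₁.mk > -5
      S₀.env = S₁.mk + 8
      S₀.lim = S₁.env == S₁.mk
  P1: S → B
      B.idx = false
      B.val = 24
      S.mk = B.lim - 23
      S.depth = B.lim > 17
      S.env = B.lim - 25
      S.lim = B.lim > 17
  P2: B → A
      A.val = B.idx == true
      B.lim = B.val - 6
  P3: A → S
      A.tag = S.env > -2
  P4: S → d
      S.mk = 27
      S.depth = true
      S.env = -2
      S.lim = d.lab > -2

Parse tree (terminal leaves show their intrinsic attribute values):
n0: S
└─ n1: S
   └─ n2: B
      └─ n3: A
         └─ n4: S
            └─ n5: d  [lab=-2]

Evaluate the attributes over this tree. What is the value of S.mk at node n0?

1. n2.idx = false  [false]
2. n2.val = 24  [24]
3. n3.val = false  [B.idx == true]
4. n5.lab = -2  [terminal]
5. n4.mk = 27  [27]
6. n4.depth = true  [true]
7. n4.env = -2  [-2]
8. n4.lim = false  [d.lab > -2]
9. n3.tag = false  [S.env > -2]
10. n2.lim = 18  [B.val - 6]
11. n1.mk = -5  [B.lim - 23]
12. n1.depth = true  [B.lim > 17]
13. n1.env = -7  [B.lim - 25]
14. n1.lim = true  [B.lim > 17]
15. n0.mk = 25  [S₁.env + 32]
16. n0.depth = false  [S₁.mk > -5]
17. n0.env = 3  [S₁.mk + 8]
18. n0.lim = false  [S₁.env == S₁.mk]

25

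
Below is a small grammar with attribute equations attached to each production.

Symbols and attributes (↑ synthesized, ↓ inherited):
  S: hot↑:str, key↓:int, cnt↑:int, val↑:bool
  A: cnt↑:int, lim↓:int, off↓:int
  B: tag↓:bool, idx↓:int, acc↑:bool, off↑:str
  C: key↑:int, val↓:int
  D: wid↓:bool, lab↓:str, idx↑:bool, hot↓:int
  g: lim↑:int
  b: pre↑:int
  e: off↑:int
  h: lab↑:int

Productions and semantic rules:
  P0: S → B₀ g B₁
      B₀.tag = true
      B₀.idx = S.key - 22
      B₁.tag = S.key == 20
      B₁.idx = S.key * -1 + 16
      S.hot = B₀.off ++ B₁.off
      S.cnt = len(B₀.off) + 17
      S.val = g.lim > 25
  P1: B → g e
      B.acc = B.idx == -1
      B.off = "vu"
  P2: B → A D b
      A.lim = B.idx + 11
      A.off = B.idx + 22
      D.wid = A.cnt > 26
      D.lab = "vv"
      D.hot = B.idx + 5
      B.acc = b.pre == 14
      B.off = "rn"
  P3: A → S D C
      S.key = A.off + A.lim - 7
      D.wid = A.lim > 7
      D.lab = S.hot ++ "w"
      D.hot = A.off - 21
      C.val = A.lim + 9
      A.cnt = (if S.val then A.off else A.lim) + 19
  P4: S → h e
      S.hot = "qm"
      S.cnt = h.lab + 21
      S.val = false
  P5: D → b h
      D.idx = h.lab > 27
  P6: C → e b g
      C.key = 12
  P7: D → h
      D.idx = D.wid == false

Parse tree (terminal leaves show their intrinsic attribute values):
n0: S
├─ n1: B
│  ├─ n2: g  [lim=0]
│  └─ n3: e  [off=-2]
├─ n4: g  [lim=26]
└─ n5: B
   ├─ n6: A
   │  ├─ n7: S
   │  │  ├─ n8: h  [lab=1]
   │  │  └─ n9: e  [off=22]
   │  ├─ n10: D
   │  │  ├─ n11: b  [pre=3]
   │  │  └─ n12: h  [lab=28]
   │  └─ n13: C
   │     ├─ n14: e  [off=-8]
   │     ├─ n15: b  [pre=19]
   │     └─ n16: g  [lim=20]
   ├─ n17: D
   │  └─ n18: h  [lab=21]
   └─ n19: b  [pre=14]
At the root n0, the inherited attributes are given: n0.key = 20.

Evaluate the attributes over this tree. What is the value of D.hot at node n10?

-3

1. n0.key = 20  [given at root]
2. n1.tag = true  [true]
3. n1.idx = -2  [S.key - 22]
4. n2.lim = 0  [terminal]
5. n3.off = -2  [terminal]
6. n1.acc = false  [B.idx == -1]
7. n1.off = "vu"  ["vu"]
8. n4.lim = 26  [terminal]
9. n5.tag = true  [S.key == 20]
10. n5.idx = -4  [S.key * -1 + 16]
11. n6.lim = 7  [B.idx + 11]
12. n6.off = 18  [B.idx + 22]
13. n7.key = 18  [A.off + A.lim - 7]
14. n8.lab = 1  [terminal]
15. n9.off = 22  [terminal]
16. n7.hot = "qm"  ["qm"]
17. n7.cnt = 22  [h.lab + 21]
18. n7.val = false  [false]
19. n10.wid = false  [A.lim > 7]
20. n10.lab = "qmw"  [S.hot ++ "w"]
21. n10.hot = -3  [A.off - 21]
22. n11.pre = 3  [terminal]
23. n12.lab = 28  [terminal]
24. n10.idx = true  [h.lab > 27]
25. n13.val = 16  [A.lim + 9]
26. n14.off = -8  [terminal]
27. n15.pre = 19  [terminal]
28. n16.lim = 20  [terminal]
29. n13.key = 12  [12]
30. n6.cnt = 26  [(if S.val then A.off else A.lim) + 19]
31. n17.wid = false  [A.cnt > 26]
32. n17.lab = "vv"  ["vv"]
33. n17.hot = 1  [B.idx + 5]
34. n18.lab = 21  [terminal]
35. n17.idx = true  [D.wid == false]
36. n19.pre = 14  [terminal]
37. n5.acc = true  [b.pre == 14]
38. n5.off = "rn"  ["rn"]
39. n0.hot = "vurn"  [B₀.off ++ B₁.off]
40. n0.cnt = 19  [len(B₀.off) + 17]
41. n0.val = true  [g.lim > 25]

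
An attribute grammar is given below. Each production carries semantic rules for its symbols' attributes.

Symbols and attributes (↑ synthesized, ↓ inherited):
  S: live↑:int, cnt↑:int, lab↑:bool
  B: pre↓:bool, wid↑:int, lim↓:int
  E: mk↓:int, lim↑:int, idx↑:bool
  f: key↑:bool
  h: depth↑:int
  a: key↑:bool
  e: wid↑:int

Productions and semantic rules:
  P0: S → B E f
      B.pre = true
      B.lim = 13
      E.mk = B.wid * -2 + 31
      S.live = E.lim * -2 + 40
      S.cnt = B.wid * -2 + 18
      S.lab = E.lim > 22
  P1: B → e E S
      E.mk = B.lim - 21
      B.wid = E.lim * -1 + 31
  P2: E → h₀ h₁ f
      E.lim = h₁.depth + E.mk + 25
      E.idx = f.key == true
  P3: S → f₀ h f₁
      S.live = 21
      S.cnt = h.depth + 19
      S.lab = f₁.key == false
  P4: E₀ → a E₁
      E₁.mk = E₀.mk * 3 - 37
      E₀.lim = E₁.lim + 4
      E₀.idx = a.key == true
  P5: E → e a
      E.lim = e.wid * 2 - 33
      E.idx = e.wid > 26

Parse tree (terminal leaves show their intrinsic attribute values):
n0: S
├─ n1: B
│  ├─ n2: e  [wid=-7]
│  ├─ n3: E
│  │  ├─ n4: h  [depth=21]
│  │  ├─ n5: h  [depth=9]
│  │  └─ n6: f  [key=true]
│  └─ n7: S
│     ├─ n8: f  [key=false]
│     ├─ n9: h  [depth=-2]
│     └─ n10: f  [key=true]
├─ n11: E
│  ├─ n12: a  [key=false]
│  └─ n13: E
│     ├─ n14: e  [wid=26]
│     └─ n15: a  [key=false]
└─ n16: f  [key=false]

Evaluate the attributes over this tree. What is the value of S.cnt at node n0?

1. n1.pre = true  [true]
2. n1.lim = 13  [13]
3. n2.wid = -7  [terminal]
4. n3.mk = -8  [B.lim - 21]
5. n4.depth = 21  [terminal]
6. n5.depth = 9  [terminal]
7. n6.key = true  [terminal]
8. n3.lim = 26  [h₁.depth + E.mk + 25]
9. n3.idx = true  [f.key == true]
10. n8.key = false  [terminal]
11. n9.depth = -2  [terminal]
12. n10.key = true  [terminal]
13. n7.live = 21  [21]
14. n7.cnt = 17  [h.depth + 19]
15. n7.lab = false  [f₁.key == false]
16. n1.wid = 5  [E.lim * -1 + 31]
17. n11.mk = 21  [B.wid * -2 + 31]
18. n12.key = false  [terminal]
19. n13.mk = 26  [E₀.mk * 3 - 37]
20. n14.wid = 26  [terminal]
21. n15.key = false  [terminal]
22. n13.lim = 19  [e.wid * 2 - 33]
23. n13.idx = false  [e.wid > 26]
24. n11.lim = 23  [E₁.lim + 4]
25. n11.idx = false  [a.key == true]
26. n16.key = false  [terminal]
27. n0.live = -6  [E.lim * -2 + 40]
28. n0.cnt = 8  [B.wid * -2 + 18]
29. n0.lab = true  [E.lim > 22]

8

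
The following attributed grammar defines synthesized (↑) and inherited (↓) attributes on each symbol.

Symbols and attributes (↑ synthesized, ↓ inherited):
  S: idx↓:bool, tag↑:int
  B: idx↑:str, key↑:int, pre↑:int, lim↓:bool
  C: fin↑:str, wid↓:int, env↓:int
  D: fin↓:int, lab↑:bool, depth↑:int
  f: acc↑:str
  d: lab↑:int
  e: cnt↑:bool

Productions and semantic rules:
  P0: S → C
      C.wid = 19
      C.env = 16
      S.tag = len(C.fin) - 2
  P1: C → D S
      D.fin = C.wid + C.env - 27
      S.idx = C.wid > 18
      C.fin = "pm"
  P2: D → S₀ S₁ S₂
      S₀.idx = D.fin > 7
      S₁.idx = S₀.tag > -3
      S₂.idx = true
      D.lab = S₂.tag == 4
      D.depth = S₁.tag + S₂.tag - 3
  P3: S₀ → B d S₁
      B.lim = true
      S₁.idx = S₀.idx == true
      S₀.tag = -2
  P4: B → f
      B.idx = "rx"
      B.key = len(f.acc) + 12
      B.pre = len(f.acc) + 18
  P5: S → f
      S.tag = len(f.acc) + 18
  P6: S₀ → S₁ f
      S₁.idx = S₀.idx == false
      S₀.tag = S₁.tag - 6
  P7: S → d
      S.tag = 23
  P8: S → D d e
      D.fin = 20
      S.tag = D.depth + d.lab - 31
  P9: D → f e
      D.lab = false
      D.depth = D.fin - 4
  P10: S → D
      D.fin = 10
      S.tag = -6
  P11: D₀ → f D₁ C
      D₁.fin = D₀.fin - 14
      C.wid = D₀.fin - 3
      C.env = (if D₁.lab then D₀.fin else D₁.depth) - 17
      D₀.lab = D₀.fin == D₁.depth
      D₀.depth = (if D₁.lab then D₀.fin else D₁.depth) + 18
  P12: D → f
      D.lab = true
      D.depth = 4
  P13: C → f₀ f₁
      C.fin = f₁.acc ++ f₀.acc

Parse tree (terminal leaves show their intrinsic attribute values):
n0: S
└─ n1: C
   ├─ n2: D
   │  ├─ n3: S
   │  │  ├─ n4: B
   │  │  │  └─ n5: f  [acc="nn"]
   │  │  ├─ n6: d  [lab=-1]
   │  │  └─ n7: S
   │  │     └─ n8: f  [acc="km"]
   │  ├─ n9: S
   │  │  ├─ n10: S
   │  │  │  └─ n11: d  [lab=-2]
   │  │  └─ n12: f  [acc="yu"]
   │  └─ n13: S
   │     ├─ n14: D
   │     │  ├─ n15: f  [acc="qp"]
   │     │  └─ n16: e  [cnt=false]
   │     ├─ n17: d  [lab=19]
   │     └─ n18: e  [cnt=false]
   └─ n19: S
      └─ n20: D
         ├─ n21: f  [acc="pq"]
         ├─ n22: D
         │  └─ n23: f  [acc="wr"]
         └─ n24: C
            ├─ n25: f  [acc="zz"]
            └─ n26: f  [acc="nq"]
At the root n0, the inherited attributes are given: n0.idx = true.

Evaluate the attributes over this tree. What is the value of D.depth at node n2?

18

1. n0.idx = true  [given at root]
2. n1.wid = 19  [19]
3. n1.env = 16  [16]
4. n2.fin = 8  [C.wid + C.env - 27]
5. n3.idx = true  [D.fin > 7]
6. n4.lim = true  [true]
7. n5.acc = "nn"  [terminal]
8. n4.idx = "rx"  ["rx"]
9. n4.key = 14  [len(f.acc) + 12]
10. n4.pre = 20  [len(f.acc) + 18]
11. n6.lab = -1  [terminal]
12. n7.idx = true  [S₀.idx == true]
13. n8.acc = "km"  [terminal]
14. n7.tag = 20  [len(f.acc) + 18]
15. n3.tag = -2  [-2]
16. n9.idx = true  [S₀.tag > -3]
17. n10.idx = false  [S₀.idx == false]
18. n11.lab = -2  [terminal]
19. n10.tag = 23  [23]
20. n12.acc = "yu"  [terminal]
21. n9.tag = 17  [S₁.tag - 6]
22. n13.idx = true  [true]
23. n14.fin = 20  [20]
24. n15.acc = "qp"  [terminal]
25. n16.cnt = false  [terminal]
26. n14.lab = false  [false]
27. n14.depth = 16  [D.fin - 4]
28. n17.lab = 19  [terminal]
29. n18.cnt = false  [terminal]
30. n13.tag = 4  [D.depth + d.lab - 31]
31. n2.lab = true  [S₂.tag == 4]
32. n2.depth = 18  [S₁.tag + S₂.tag - 3]
33. n19.idx = true  [C.wid > 18]
34. n20.fin = 10  [10]
35. n21.acc = "pq"  [terminal]
36. n22.fin = -4  [D₀.fin - 14]
37. n23.acc = "wr"  [terminal]
38. n22.lab = true  [true]
39. n22.depth = 4  [4]
40. n24.wid = 7  [D₀.fin - 3]
41. n24.env = -7  [(if D₁.lab then D₀.fin else D₁.depth) - 17]
42. n25.acc = "zz"  [terminal]
43. n26.acc = "nq"  [terminal]
44. n24.fin = "nqzz"  [f₁.acc ++ f₀.acc]
45. n20.lab = false  [D₀.fin == D₁.depth]
46. n20.depth = 28  [(if D₁.lab then D₀.fin else D₁.depth) + 18]
47. n19.tag = -6  [-6]
48. n1.fin = "pm"  ["pm"]
49. n0.tag = 0  [len(C.fin) - 2]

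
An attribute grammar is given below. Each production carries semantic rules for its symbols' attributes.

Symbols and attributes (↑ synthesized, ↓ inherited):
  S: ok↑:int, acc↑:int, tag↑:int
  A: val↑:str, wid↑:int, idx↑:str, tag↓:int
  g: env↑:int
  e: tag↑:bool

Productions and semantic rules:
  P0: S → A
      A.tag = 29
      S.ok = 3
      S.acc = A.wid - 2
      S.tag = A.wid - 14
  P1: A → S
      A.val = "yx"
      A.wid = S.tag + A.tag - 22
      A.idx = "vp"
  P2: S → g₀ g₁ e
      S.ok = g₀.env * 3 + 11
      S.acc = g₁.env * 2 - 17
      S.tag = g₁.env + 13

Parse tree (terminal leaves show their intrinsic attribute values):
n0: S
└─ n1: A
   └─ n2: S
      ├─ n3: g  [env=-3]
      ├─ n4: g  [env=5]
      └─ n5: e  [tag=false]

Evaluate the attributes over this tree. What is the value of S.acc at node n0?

23

1. n1.tag = 29  [29]
2. n3.env = -3  [terminal]
3. n4.env = 5  [terminal]
4. n5.tag = false  [terminal]
5. n2.ok = 2  [g₀.env * 3 + 11]
6. n2.acc = -7  [g₁.env * 2 - 17]
7. n2.tag = 18  [g₁.env + 13]
8. n1.val = "yx"  ["yx"]
9. n1.wid = 25  [S.tag + A.tag - 22]
10. n1.idx = "vp"  ["vp"]
11. n0.ok = 3  [3]
12. n0.acc = 23  [A.wid - 2]
13. n0.tag = 11  [A.wid - 14]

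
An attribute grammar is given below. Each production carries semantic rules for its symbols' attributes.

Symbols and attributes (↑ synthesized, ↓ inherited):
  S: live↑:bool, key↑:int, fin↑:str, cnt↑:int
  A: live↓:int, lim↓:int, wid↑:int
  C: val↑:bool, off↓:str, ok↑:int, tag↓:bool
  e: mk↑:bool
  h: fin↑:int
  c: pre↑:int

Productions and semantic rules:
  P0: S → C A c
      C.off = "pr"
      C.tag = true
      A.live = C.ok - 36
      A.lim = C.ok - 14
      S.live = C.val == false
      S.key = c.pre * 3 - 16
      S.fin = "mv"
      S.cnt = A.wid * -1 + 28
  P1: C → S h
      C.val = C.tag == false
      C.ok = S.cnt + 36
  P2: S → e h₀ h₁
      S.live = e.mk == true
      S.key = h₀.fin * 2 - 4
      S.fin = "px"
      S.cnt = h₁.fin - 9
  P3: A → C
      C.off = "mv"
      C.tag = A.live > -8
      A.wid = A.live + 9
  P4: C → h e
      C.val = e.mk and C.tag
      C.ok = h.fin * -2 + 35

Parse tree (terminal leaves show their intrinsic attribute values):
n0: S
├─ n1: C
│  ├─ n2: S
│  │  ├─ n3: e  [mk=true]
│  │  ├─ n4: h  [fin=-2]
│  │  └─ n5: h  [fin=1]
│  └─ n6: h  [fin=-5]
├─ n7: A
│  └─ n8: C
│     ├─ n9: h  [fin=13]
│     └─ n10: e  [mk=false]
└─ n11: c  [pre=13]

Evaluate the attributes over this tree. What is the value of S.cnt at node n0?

1. n1.off = "pr"  ["pr"]
2. n1.tag = true  [true]
3. n3.mk = true  [terminal]
4. n4.fin = -2  [terminal]
5. n5.fin = 1  [terminal]
6. n2.live = true  [e.mk == true]
7. n2.key = -8  [h₀.fin * 2 - 4]
8. n2.fin = "px"  ["px"]
9. n2.cnt = -8  [h₁.fin - 9]
10. n6.fin = -5  [terminal]
11. n1.val = false  [C.tag == false]
12. n1.ok = 28  [S.cnt + 36]
13. n7.live = -8  [C.ok - 36]
14. n7.lim = 14  [C.ok - 14]
15. n8.off = "mv"  ["mv"]
16. n8.tag = false  [A.live > -8]
17. n9.fin = 13  [terminal]
18. n10.mk = false  [terminal]
19. n8.val = false  [e.mk and C.tag]
20. n8.ok = 9  [h.fin * -2 + 35]
21. n7.wid = 1  [A.live + 9]
22. n11.pre = 13  [terminal]
23. n0.live = true  [C.val == false]
24. n0.key = 23  [c.pre * 3 - 16]
25. n0.fin = "mv"  ["mv"]
26. n0.cnt = 27  [A.wid * -1 + 28]

27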